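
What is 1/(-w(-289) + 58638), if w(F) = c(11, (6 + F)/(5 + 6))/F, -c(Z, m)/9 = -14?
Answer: 289/16946508 ≈ 1.7054e-5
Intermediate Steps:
c(Z, m) = 126 (c(Z, m) = -9*(-14) = 126)
w(F) = 126/F
1/(-w(-289) + 58638) = 1/(-126/(-289) + 58638) = 1/(-126*(-1)/289 + 58638) = 1/(-1*(-126/289) + 58638) = 1/(126/289 + 58638) = 1/(16946508/289) = 289/16946508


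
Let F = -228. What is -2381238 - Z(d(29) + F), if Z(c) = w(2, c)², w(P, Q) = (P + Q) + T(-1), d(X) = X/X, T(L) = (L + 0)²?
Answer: -2431414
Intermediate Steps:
T(L) = L²
d(X) = 1
w(P, Q) = 1 + P + Q (w(P, Q) = (P + Q) + (-1)² = (P + Q) + 1 = 1 + P + Q)
Z(c) = (3 + c)² (Z(c) = (1 + 2 + c)² = (3 + c)²)
-2381238 - Z(d(29) + F) = -2381238 - (3 + (1 - 228))² = -2381238 - (3 - 227)² = -2381238 - 1*(-224)² = -2381238 - 1*50176 = -2381238 - 50176 = -2431414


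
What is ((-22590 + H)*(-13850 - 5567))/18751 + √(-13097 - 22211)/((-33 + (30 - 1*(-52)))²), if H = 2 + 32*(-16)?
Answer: 448532700/18751 + 2*I*√8827/2401 ≈ 23920.0 + 0.078261*I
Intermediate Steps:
H = -510 (H = 2 - 512 = -510)
((-22590 + H)*(-13850 - 5567))/18751 + √(-13097 - 22211)/((-33 + (30 - 1*(-52)))²) = ((-22590 - 510)*(-13850 - 5567))/18751 + √(-13097 - 22211)/((-33 + (30 - 1*(-52)))²) = -23100*(-19417)*(1/18751) + √(-35308)/((-33 + (30 + 52))²) = 448532700*(1/18751) + (2*I*√8827)/((-33 + 82)²) = 448532700/18751 + (2*I*√8827)/(49²) = 448532700/18751 + (2*I*√8827)/2401 = 448532700/18751 + (2*I*√8827)*(1/2401) = 448532700/18751 + 2*I*√8827/2401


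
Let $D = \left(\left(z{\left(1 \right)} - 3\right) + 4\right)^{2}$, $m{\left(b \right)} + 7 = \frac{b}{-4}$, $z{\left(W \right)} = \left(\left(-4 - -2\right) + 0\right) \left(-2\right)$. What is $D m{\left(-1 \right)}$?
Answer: $- \frac{675}{4} \approx -168.75$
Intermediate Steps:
$z{\left(W \right)} = 4$ ($z{\left(W \right)} = \left(\left(-4 + 2\right) + 0\right) \left(-2\right) = \left(-2 + 0\right) \left(-2\right) = \left(-2\right) \left(-2\right) = 4$)
$m{\left(b \right)} = -7 - \frac{b}{4}$ ($m{\left(b \right)} = -7 + \frac{b}{-4} = -7 + b \left(- \frac{1}{4}\right) = -7 - \frac{b}{4}$)
$D = 25$ ($D = \left(\left(4 - 3\right) + 4\right)^{2} = \left(1 + 4\right)^{2} = 5^{2} = 25$)
$D m{\left(-1 \right)} = 25 \left(-7 - - \frac{1}{4}\right) = 25 \left(-7 + \frac{1}{4}\right) = 25 \left(- \frac{27}{4}\right) = - \frac{675}{4}$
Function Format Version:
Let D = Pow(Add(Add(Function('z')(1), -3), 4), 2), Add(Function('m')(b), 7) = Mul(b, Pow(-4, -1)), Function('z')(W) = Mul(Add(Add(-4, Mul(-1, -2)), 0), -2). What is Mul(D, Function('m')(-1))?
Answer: Rational(-675, 4) ≈ -168.75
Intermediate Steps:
Function('z')(W) = 4 (Function('z')(W) = Mul(Add(Add(-4, 2), 0), -2) = Mul(Add(-2, 0), -2) = Mul(-2, -2) = 4)
Function('m')(b) = Add(-7, Mul(Rational(-1, 4), b)) (Function('m')(b) = Add(-7, Mul(b, Pow(-4, -1))) = Add(-7, Mul(b, Rational(-1, 4))) = Add(-7, Mul(Rational(-1, 4), b)))
D = 25 (D = Pow(Add(Add(4, -3), 4), 2) = Pow(Add(1, 4), 2) = Pow(5, 2) = 25)
Mul(D, Function('m')(-1)) = Mul(25, Add(-7, Mul(Rational(-1, 4), -1))) = Mul(25, Add(-7, Rational(1, 4))) = Mul(25, Rational(-27, 4)) = Rational(-675, 4)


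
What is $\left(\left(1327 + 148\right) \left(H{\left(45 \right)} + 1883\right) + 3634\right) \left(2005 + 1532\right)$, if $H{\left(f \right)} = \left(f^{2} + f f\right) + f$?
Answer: $31200527808$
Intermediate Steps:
$H{\left(f \right)} = f + 2 f^{2}$ ($H{\left(f \right)} = \left(f^{2} + f^{2}\right) + f = 2 f^{2} + f = f + 2 f^{2}$)
$\left(\left(1327 + 148\right) \left(H{\left(45 \right)} + 1883\right) + 3634\right) \left(2005 + 1532\right) = \left(\left(1327 + 148\right) \left(45 \left(1 + 2 \cdot 45\right) + 1883\right) + 3634\right) \left(2005 + 1532\right) = \left(1475 \left(45 \left(1 + 90\right) + 1883\right) + 3634\right) 3537 = \left(1475 \left(45 \cdot 91 + 1883\right) + 3634\right) 3537 = \left(1475 \left(4095 + 1883\right) + 3634\right) 3537 = \left(1475 \cdot 5978 + 3634\right) 3537 = \left(8817550 + 3634\right) 3537 = 8821184 \cdot 3537 = 31200527808$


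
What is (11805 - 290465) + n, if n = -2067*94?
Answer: -472958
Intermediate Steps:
n = -194298
(11805 - 290465) + n = (11805 - 290465) - 194298 = -278660 - 194298 = -472958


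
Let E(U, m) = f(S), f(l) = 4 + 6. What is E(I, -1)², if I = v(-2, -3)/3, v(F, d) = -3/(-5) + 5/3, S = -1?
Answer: 100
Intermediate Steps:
v(F, d) = 34/15 (v(F, d) = -3*(-⅕) + 5*(⅓) = ⅗ + 5/3 = 34/15)
I = 34/45 (I = (34/15)/3 = (34/15)*(⅓) = 34/45 ≈ 0.75556)
f(l) = 10
E(U, m) = 10
E(I, -1)² = 10² = 100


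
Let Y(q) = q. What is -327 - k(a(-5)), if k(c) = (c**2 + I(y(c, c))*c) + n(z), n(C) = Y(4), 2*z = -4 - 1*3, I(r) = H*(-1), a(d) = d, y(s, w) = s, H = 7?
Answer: -391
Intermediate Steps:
I(r) = -7 (I(r) = 7*(-1) = -7)
z = -7/2 (z = (-4 - 1*3)/2 = (-4 - 3)/2 = (1/2)*(-7) = -7/2 ≈ -3.5000)
n(C) = 4
k(c) = 4 + c**2 - 7*c (k(c) = (c**2 - 7*c) + 4 = 4 + c**2 - 7*c)
-327 - k(a(-5)) = -327 - (4 + (-5)**2 - 7*(-5)) = -327 - (4 + 25 + 35) = -327 - 1*64 = -327 - 64 = -391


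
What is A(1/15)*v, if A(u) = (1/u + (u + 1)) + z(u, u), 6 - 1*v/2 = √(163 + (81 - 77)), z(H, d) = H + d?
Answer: 972/5 - 162*√167/5 ≈ -224.30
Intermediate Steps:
v = 12 - 2*√167 (v = 12 - 2*√(163 + (81 - 77)) = 12 - 2*√(163 + 4) = 12 - 2*√167 ≈ -13.846)
A(u) = 1 + 1/u + 3*u (A(u) = (1/u + (u + 1)) + (u + u) = (1/u + (1 + u)) + 2*u = (1 + u + 1/u) + 2*u = 1 + 1/u + 3*u)
A(1/15)*v = (1 + 1/(1/15) + 3/15)*(12 - 2*√167) = (1 + 1/(1/15) + 3*(1/15))*(12 - 2*√167) = (1 + 15 + ⅕)*(12 - 2*√167) = 81*(12 - 2*√167)/5 = 972/5 - 162*√167/5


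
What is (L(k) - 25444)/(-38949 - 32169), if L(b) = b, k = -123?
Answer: 25567/71118 ≈ 0.35950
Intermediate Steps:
(L(k) - 25444)/(-38949 - 32169) = (-123 - 25444)/(-38949 - 32169) = -25567/(-71118) = -25567*(-1/71118) = 25567/71118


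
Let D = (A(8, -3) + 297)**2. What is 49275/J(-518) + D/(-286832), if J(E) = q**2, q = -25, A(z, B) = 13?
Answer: 140735843/1792700 ≈ 78.505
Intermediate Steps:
J(E) = 625 (J(E) = (-25)**2 = 625)
D = 96100 (D = (13 + 297)**2 = 310**2 = 96100)
49275/J(-518) + D/(-286832) = 49275/625 + 96100/(-286832) = 49275*(1/625) + 96100*(-1/286832) = 1971/25 - 24025/71708 = 140735843/1792700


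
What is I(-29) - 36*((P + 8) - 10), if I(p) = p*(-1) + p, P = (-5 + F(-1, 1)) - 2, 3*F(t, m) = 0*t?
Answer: 324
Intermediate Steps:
F(t, m) = 0 (F(t, m) = (0*t)/3 = (1/3)*0 = 0)
P = -7 (P = (-5 + 0) - 2 = -5 - 2 = -7)
I(p) = 0 (I(p) = -p + p = 0)
I(-29) - 36*((P + 8) - 10) = 0 - 36*((-7 + 8) - 10) = 0 - 36*(1 - 10) = 0 - 36*(-9) = 0 + 324 = 324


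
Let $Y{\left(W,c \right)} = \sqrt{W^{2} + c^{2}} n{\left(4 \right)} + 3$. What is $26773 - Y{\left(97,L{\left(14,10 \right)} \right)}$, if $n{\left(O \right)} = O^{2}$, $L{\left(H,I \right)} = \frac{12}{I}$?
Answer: $26770 - \frac{16 \sqrt{235261}}{5} \approx 25218.0$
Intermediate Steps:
$Y{\left(W,c \right)} = 3 + 16 \sqrt{W^{2} + c^{2}}$ ($Y{\left(W,c \right)} = \sqrt{W^{2} + c^{2}} \cdot 4^{2} + 3 = \sqrt{W^{2} + c^{2}} \cdot 16 + 3 = 16 \sqrt{W^{2} + c^{2}} + 3 = 3 + 16 \sqrt{W^{2} + c^{2}}$)
$26773 - Y{\left(97,L{\left(14,10 \right)} \right)} = 26773 - \left(3 + 16 \sqrt{97^{2} + \left(\frac{12}{10}\right)^{2}}\right) = 26773 - \left(3 + 16 \sqrt{9409 + \left(12 \cdot \frac{1}{10}\right)^{2}}\right) = 26773 - \left(3 + 16 \sqrt{9409 + \left(\frac{6}{5}\right)^{2}}\right) = 26773 - \left(3 + 16 \sqrt{9409 + \frac{36}{25}}\right) = 26773 - \left(3 + 16 \sqrt{\frac{235261}{25}}\right) = 26773 - \left(3 + 16 \frac{\sqrt{235261}}{5}\right) = 26773 - \left(3 + \frac{16 \sqrt{235261}}{5}\right) = 26770 - \frac{16 \sqrt{235261}}{5}$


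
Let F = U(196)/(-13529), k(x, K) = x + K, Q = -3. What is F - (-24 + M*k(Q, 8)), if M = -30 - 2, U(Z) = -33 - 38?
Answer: 2489407/13529 ≈ 184.01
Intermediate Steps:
U(Z) = -71
M = -32
k(x, K) = K + x
F = 71/13529 (F = -71/(-13529) = -71*(-1/13529) = 71/13529 ≈ 0.0052480)
F - (-24 + M*k(Q, 8)) = 71/13529 - (-24 - 32*(8 - 3)) = 71/13529 - (-24 - 32*5) = 71/13529 - (-24 - 160) = 71/13529 - 1*(-184) = 71/13529 + 184 = 2489407/13529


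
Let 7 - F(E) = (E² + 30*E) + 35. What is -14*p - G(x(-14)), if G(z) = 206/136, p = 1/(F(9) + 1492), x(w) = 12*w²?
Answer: -16513/10812 ≈ -1.5273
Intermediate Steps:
F(E) = -28 - E² - 30*E (F(E) = 7 - ((E² + 30*E) + 35) = 7 - (35 + E² + 30*E) = 7 + (-35 - E² - 30*E) = -28 - E² - 30*E)
p = 1/1113 (p = 1/((-28 - 1*9² - 30*9) + 1492) = 1/((-28 - 1*81 - 270) + 1492) = 1/((-28 - 81 - 270) + 1492) = 1/(-379 + 1492) = 1/1113 ≈ 0.00089847)
G(z) = 103/68 (G(z) = 206*(1/136) = 103/68)
-14*p - G(x(-14)) = -14*1/1113 - 1*103/68 = -2/159 - 103/68 = -16513/10812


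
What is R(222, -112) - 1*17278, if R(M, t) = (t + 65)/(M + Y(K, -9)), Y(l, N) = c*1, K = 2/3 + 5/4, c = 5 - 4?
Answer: -3853041/223 ≈ -17278.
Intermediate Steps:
c = 1
K = 23/12 (K = 2*(1/3) + 5*(1/4) = 2/3 + 5/4 = 23/12 ≈ 1.9167)
Y(l, N) = 1 (Y(l, N) = 1*1 = 1)
R(M, t) = (65 + t)/(1 + M) (R(M, t) = (t + 65)/(M + 1) = (65 + t)/(1 + M))
R(222, -112) - 1*17278 = (65 - 112)/(1 + 222) - 1*17278 = -47/223 - 17278 = -3853041/223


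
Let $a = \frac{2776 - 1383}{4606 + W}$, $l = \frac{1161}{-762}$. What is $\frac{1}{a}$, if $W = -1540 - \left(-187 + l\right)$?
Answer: $\frac{826649}{353822} \approx 2.3363$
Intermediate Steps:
$l = - \frac{387}{254}$ ($l = 1161 \left(- \frac{1}{762}\right) = - \frac{387}{254} \approx -1.5236$)
$W = - \frac{343275}{254}$ ($W = -1540 - \left(-187 - \frac{387}{254}\right) = -1540 - - \frac{47885}{254} = -1540 + \frac{47885}{254} = - \frac{343275}{254} \approx -1351.5$)
$a = \frac{353822}{826649}$ ($a = \frac{2776 - 1383}{4606 - \frac{343275}{254}} = \frac{1393}{\frac{826649}{254}} = 1393 \cdot \frac{254}{826649} = \frac{353822}{826649} \approx 0.42802$)
$\frac{1}{a} = \frac{1}{\frac{353822}{826649}} = \frac{826649}{353822}$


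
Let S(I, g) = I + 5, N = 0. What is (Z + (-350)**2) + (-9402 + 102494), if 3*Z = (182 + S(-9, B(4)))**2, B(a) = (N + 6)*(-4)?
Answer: 678460/3 ≈ 2.2615e+5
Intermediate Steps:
B(a) = -24 (B(a) = (0 + 6)*(-4) = 6*(-4) = -24)
S(I, g) = 5 + I
Z = 31684/3 (Z = (182 + (5 - 9))**2/3 = (182 - 4)**2/3 = (1/3)*178**2 = (1/3)*31684 = 31684/3 ≈ 10561.)
(Z + (-350)**2) + (-9402 + 102494) = (31684/3 + (-350)**2) + (-9402 + 102494) = (31684/3 + 122500) + 93092 = 399184/3 + 93092 = 678460/3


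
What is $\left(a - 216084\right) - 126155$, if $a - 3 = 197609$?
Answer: $-144627$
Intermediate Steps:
$a = 197612$ ($a = 3 + 197609 = 197612$)
$\left(a - 216084\right) - 126155 = \left(197612 - 216084\right) - 126155 = -18472 - 126155 = -144627$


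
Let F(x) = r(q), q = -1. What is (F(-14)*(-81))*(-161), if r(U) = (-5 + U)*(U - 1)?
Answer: 156492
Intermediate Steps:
r(U) = (-1 + U)*(-5 + U) (r(U) = (-5 + U)*(-1 + U) = (-1 + U)*(-5 + U))
F(x) = 12 (F(x) = 5 + (-1)² - 6*(-1) = 5 + 1 + 6 = 12)
(F(-14)*(-81))*(-161) = (12*(-81))*(-161) = -972*(-161) = 156492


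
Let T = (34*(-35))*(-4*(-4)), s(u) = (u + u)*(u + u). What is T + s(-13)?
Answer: -18364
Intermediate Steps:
s(u) = 4*u**2 (s(u) = (2*u)*(2*u) = 4*u**2)
T = -19040 (T = -1190*16 = -19040)
T + s(-13) = -19040 + 4*(-13)**2 = -19040 + 4*169 = -19040 + 676 = -18364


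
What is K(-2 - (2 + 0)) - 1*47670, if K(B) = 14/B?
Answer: -95347/2 ≈ -47674.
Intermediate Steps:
K(-2 - (2 + 0)) - 1*47670 = 14/(-2 - (2 + 0)) - 1*47670 = 14/(-2 - 1*2) - 47670 = 14/(-2 - 2) - 47670 = 14/(-4) - 47670 = 14*(-¼) - 47670 = -7/2 - 47670 = -95347/2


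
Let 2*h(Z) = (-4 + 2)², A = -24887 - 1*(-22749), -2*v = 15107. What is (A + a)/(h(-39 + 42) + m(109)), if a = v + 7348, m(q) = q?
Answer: -4687/222 ≈ -21.113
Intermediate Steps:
v = -15107/2 (v = -½*15107 = -15107/2 ≈ -7553.5)
A = -2138 (A = -24887 + 22749 = -2138)
h(Z) = 2 (h(Z) = (-4 + 2)²/2 = (½)*(-2)² = (½)*4 = 2)
a = -411/2 (a = -15107/2 + 7348 = -411/2 ≈ -205.50)
(A + a)/(h(-39 + 42) + m(109)) = (-2138 - 411/2)/(2 + 109) = -4687/2/111 = -4687/2*1/111 = -4687/222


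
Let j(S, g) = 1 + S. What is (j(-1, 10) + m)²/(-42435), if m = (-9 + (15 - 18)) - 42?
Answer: -324/4715 ≈ -0.068717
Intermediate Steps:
m = -54 (m = (-9 - 3) - 42 = -12 - 42 = -54)
(j(-1, 10) + m)²/(-42435) = ((1 - 1) - 54)²/(-42435) = (0 - 54)²*(-1/42435) = (-54)²*(-1/42435) = 2916*(-1/42435) = -324/4715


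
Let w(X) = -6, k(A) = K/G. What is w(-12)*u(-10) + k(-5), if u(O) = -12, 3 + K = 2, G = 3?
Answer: 215/3 ≈ 71.667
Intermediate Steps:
K = -1 (K = -3 + 2 = -1)
k(A) = -1/3
w(-12)*u(-10) + k(-5) = -6*(-12) - 1/3 = 72 - 1/3 = 215/3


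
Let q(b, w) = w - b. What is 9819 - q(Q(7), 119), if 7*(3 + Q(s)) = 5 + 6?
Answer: 67890/7 ≈ 9698.6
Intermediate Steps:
Q(s) = -10/7 (Q(s) = -3 + (5 + 6)/7 = -3 + (⅐)*11 = -3 + 11/7 = -10/7)
9819 - q(Q(7), 119) = 9819 - (119 - 1*(-10/7)) = 9819 - (119 + 10/7) = 9819 - 1*843/7 = 9819 - 843/7 = 67890/7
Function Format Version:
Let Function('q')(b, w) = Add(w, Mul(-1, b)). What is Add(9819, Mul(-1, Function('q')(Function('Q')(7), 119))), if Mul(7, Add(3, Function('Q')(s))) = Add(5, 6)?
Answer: Rational(67890, 7) ≈ 9698.6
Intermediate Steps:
Function('Q')(s) = Rational(-10, 7) (Function('Q')(s) = Add(-3, Mul(Rational(1, 7), Add(5, 6))) = Add(-3, Mul(Rational(1, 7), 11)) = Add(-3, Rational(11, 7)) = Rational(-10, 7))
Add(9819, Mul(-1, Function('q')(Function('Q')(7), 119))) = Add(9819, Mul(-1, Add(119, Mul(-1, Rational(-10, 7))))) = Add(9819, Mul(-1, Add(119, Rational(10, 7)))) = Add(9819, Mul(-1, Rational(843, 7))) = Add(9819, Rational(-843, 7)) = Rational(67890, 7)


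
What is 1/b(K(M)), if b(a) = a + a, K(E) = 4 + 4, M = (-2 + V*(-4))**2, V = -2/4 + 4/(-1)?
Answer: 1/16 ≈ 0.062500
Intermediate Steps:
V = -9/2 (V = -2*1/4 + 4*(-1) = -1/2 - 4 = -9/2 ≈ -4.5000)
M = 256 (M = (-2 - 9/2*(-4))**2 = (-2 + 18)**2 = 16**2 = 256)
K(E) = 8
b(a) = 2*a
1/b(K(M)) = 1/(2*8) = 1/16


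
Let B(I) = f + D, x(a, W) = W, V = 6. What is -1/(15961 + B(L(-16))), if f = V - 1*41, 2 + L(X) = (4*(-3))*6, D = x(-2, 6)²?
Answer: -1/15962 ≈ -6.2649e-5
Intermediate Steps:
D = 36 (D = 6² = 36)
L(X) = -74 (L(X) = -2 + (4*(-3))*6 = -2 - 12*6 = -2 - 72 = -74)
f = -35 (f = 6 - 1*41 = 6 - 41 = -35)
B(I) = 1 (B(I) = -35 + 36 = 1)
-1/(15961 + B(L(-16))) = -1/(15961 + 1) = -1/15962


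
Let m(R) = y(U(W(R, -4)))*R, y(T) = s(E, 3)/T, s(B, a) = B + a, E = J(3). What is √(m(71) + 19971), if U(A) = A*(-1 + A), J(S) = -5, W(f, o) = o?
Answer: √1996390/10 ≈ 141.29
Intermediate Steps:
E = -5
y(T) = -2/T (y(T) = (-5 + 3)/T = -2/T)
m(R) = -R/10 (m(R) = (-2*(-1/(4*(-1 - 4))))*R = (-2/((-4*(-5))))*R = (-2/20)*R = (-2*1/20)*R = -R/10)
√(m(71) + 19971) = √(-⅒*71 + 19971) = √(-71/10 + 19971) = √(199639/10) = √1996390/10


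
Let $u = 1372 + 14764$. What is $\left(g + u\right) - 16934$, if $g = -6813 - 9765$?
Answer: $-17376$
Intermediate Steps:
$g = -16578$
$u = 16136$
$\left(g + u\right) - 16934 = \left(-16578 + 16136\right) - 16934 = -442 - 16934 = -17376$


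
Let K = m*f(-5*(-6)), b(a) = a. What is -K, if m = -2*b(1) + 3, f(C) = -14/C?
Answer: 7/15 ≈ 0.46667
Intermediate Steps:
m = 1 (m = -2*1 + 3 = -2 + 3 = 1)
K = -7/15 (K = 1*(-14/((-5*(-6)))) = 1*(-14/30) = 1*(-14*1/30) = 1*(-7/15) = -7/15 ≈ -0.46667)
-K = -1*(-7/15) = 7/15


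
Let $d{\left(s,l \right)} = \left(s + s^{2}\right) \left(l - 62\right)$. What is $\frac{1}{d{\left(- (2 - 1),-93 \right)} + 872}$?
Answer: $\frac{1}{872} \approx 0.0011468$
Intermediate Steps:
$d{\left(s,l \right)} = \left(-62 + l\right) \left(s + s^{2}\right)$ ($d{\left(s,l \right)} = \left(s + s^{2}\right) \left(-62 + l\right) = \left(-62 + l\right) \left(s + s^{2}\right)$)
$\frac{1}{d{\left(- (2 - 1),-93 \right)} + 872} = \frac{1}{- (2 - 1) \left(-62 - 93 - 62 \left(- (2 - 1)\right) - 93 \left(- (2 - 1)\right)\right) + 872} = \frac{1}{\left(-1\right) 1 \left(-62 - 93 - 62 \left(\left(-1\right) 1\right) - 93 \left(\left(-1\right) 1\right)\right) + 872} = \frac{1}{- (-62 - 93 - -62 - -93) + 872} = \frac{1}{- (-62 - 93 + 62 + 93) + 872} = \frac{1}{\left(-1\right) 0 + 872} = \frac{1}{0 + 872} = \frac{1}{872}$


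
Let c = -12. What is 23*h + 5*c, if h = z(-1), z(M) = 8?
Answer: 124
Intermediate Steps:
h = 8
23*h + 5*c = 23*8 + 5*(-12) = 184 - 60 = 124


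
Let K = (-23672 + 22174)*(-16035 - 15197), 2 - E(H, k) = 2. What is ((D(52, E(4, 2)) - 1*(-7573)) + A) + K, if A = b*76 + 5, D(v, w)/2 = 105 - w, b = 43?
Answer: 46796592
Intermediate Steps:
E(H, k) = 0 (E(H, k) = 2 - 1*2 = 2 - 2 = 0)
D(v, w) = 210 - 2*w (D(v, w) = 2*(105 - w) = 210 - 2*w)
A = 3273 (A = 43*76 + 5 = 3268 + 5 = 3273)
K = 46785536 (K = -1498*(-31232) = 46785536)
((D(52, E(4, 2)) - 1*(-7573)) + A) + K = (((210 - 2*0) - 1*(-7573)) + 3273) + 46785536 = (((210 + 0) + 7573) + 3273) + 46785536 = ((210 + 7573) + 3273) + 46785536 = (7783 + 3273) + 46785536 = 11056 + 46785536 = 46796592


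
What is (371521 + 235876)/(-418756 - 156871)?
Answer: -607397/575627 ≈ -1.0552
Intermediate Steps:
(371521 + 235876)/(-418756 - 156871) = 607397/(-575627) = 607397*(-1/575627) = -607397/575627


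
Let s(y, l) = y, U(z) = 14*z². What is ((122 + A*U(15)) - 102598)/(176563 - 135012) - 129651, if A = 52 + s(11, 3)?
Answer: -5387032727/41551 ≈ -1.2965e+5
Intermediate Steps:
A = 63 (A = 52 + 11 = 63)
((122 + A*U(15)) - 102598)/(176563 - 135012) - 129651 = ((122 + 63*(14*15²)) - 102598)/(176563 - 135012) - 129651 = ((122 + 63*(14*225)) - 102598)/41551 - 129651 = ((122 + 63*3150) - 102598)*(1/41551) - 129651 = ((122 + 198450) - 102598)*(1/41551) - 129651 = (198572 - 102598)*(1/41551) - 129651 = 95974*(1/41551) - 129651 = 95974/41551 - 129651 = -5387032727/41551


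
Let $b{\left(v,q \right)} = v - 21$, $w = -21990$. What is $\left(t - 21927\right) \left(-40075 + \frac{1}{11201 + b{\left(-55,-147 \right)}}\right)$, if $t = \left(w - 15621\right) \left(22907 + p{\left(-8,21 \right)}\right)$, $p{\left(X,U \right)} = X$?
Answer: $\frac{383986542601448784}{11125} \approx 3.4516 \cdot 10^{13}$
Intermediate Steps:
$b{\left(v,q \right)} = -21 + v$ ($b{\left(v,q \right)} = v - 21 = -21 + v$)
$t = -861254289$ ($t = \left(-21990 - 15621\right) \left(22907 - 8\right) = \left(-37611\right) 22899 = -861254289$)
$\left(t - 21927\right) \left(-40075 + \frac{1}{11201 + b{\left(-55,-147 \right)}}\right) = \left(-861254289 - 21927\right) \left(-40075 + \frac{1}{11201 - 76}\right) = - 861276216 \left(-40075 + \frac{1}{11201 - 76}\right) = - 861276216 \left(-40075 + \frac{1}{11125}\right) = \left(-861276216\right) \left(- \frac{445834374}{11125}\right) = \frac{383986542601448784}{11125}$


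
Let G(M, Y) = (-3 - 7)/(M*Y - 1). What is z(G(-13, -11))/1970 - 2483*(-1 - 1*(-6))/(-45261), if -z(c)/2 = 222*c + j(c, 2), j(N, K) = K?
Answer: 912055673/3165328035 ≈ 0.28814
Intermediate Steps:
G(M, Y) = -10/(-1 + M*Y)
z(c) = -4 - 444*c (z(c) = -2*(222*c + 2) = -2*(2 + 222*c) = -4 - 444*c)
z(G(-13, -11))/1970 - 2483*(-1 - 1*(-6))/(-45261) = (-4 - (-4440)/(-1 - 13*(-11)))/1970 - 2483*(-1 - 1*(-6))/(-45261) = (-4 - (-4440)/(-1 + 143))*(1/1970) - 2483*(-1 + 6)*(-1/45261) = (-4 - (-4440)/142)*(1/1970) - 2483*5*(-1/45261) = (-4 - (-4440)/142)*(1/1970) - 12415*(-1/45261) = (-4 - 444*(-5/71))*(1/1970) + 12415/45261 = (-4 + 2220/71)*(1/1970) + 12415/45261 = (1936/71)*(1/1970) + 12415/45261 = 968/69935 + 12415/45261 = 912055673/3165328035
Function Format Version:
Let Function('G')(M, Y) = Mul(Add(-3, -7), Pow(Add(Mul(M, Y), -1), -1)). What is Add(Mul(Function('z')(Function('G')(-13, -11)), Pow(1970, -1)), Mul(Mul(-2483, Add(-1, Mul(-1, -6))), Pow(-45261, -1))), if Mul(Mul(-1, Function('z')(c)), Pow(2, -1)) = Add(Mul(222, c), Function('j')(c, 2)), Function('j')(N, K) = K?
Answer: Rational(912055673, 3165328035) ≈ 0.28814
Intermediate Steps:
Function('G')(M, Y) = Mul(-10, Pow(Add(-1, Mul(M, Y)), -1))
Function('z')(c) = Add(-4, Mul(-444, c)) (Function('z')(c) = Mul(-2, Add(Mul(222, c), 2)) = Mul(-2, Add(2, Mul(222, c))) = Add(-4, Mul(-444, c)))
Add(Mul(Function('z')(Function('G')(-13, -11)), Pow(1970, -1)), Mul(Mul(-2483, Add(-1, Mul(-1, -6))), Pow(-45261, -1))) = Add(Mul(Add(-4, Mul(-444, Mul(-10, Pow(Add(-1, Mul(-13, -11)), -1)))), Pow(1970, -1)), Mul(Mul(-2483, Add(-1, Mul(-1, -6))), Pow(-45261, -1))) = Add(Mul(Add(-4, Mul(-444, Mul(-10, Pow(Add(-1, 143), -1)))), Rational(1, 1970)), Mul(Mul(-2483, Add(-1, 6)), Rational(-1, 45261))) = Add(Mul(Add(-4, Mul(-444, Mul(-10, Pow(142, -1)))), Rational(1, 1970)), Mul(Mul(-2483, 5), Rational(-1, 45261))) = Add(Mul(Add(-4, Mul(-444, Mul(-10, Rational(1, 142)))), Rational(1, 1970)), Mul(-12415, Rational(-1, 45261))) = Add(Mul(Add(-4, Mul(-444, Rational(-5, 71))), Rational(1, 1970)), Rational(12415, 45261)) = Add(Mul(Add(-4, Rational(2220, 71)), Rational(1, 1970)), Rational(12415, 45261)) = Add(Mul(Rational(1936, 71), Rational(1, 1970)), Rational(12415, 45261)) = Add(Rational(968, 69935), Rational(12415, 45261)) = Rational(912055673, 3165328035)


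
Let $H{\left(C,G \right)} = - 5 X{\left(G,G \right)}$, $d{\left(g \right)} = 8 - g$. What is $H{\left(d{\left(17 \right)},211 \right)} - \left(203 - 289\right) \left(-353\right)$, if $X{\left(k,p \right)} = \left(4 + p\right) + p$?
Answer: $-32488$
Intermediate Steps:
$X{\left(k,p \right)} = 4 + 2 p$
$H{\left(C,G \right)} = -20 - 10 G$ ($H{\left(C,G \right)} = - 5 \left(4 + 2 G\right) = -20 - 10 G$)
$H{\left(d{\left(17 \right)},211 \right)} - \left(203 - 289\right) \left(-353\right) = \left(-20 - 2110\right) - \left(203 - 289\right) \left(-353\right) = \left(-20 - 2110\right) - \left(-86\right) \left(-353\right) = -2130 - 30358 = -32488$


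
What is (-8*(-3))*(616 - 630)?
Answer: -336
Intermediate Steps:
(-8*(-3))*(616 - 630) = 24*(-14) = -336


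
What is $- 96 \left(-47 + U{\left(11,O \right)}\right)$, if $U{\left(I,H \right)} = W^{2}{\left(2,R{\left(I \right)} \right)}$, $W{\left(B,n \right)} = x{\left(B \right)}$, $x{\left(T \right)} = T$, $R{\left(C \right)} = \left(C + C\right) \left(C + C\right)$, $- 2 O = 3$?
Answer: $4128$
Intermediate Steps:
$O = - \frac{3}{2}$ ($O = \left(- \frac{1}{2}\right) 3 = - \frac{3}{2} \approx -1.5$)
$R{\left(C \right)} = 4 C^{2}$ ($R{\left(C \right)} = 2 C 2 C = 4 C^{2}$)
$W{\left(B,n \right)} = B$
$U{\left(I,H \right)} = 4$ ($U{\left(I,H \right)} = 2^{2} = 4$)
$- 96 \left(-47 + U{\left(11,O \right)}\right) = - 96 \left(-47 + 4\right) = \left(-96\right) \left(-43\right) = 4128$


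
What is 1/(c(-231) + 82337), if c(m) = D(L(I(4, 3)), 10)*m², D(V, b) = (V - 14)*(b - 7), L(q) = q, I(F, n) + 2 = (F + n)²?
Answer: 1/5365076 ≈ 1.8639e-7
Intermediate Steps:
I(F, n) = -2 + (F + n)²
D(V, b) = (-14 + V)*(-7 + b)
c(m) = 99*m² (c(m) = (98 - 14*10 - 7*(-2 + (4 + 3)²) + (-2 + (4 + 3)²)*10)*m² = (98 - 140 - 7*(-2 + 7²) + (-2 + 7²)*10)*m² = (98 - 140 - 7*(-2 + 49) + (-2 + 49)*10)*m² = (98 - 140 - 7*47 + 47*10)*m² = (98 - 140 - 329 + 470)*m² = 99*m²)
1/(c(-231) + 82337) = 1/(99*(-231)² + 82337) = 1/(99*53361 + 82337) = 1/(5282739 + 82337) = 1/5365076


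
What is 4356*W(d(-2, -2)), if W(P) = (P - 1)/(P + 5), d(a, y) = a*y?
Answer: 1452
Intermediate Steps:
W(P) = (-1 + P)/(5 + P)
4356*W(d(-2, -2)) = 4356*((-1 - 2*(-2))/(5 - 2*(-2))) = 4356*((-1 + 4)/(5 + 4)) = 4356*(3/9) = 4356*((⅑)*3) = 4356*(⅓) = 1452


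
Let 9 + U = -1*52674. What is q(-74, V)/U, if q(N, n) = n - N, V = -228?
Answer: 154/52683 ≈ 0.0029231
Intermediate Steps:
U = -52683 (U = -9 - 1*52674 = -9 - 52674 = -52683)
q(-74, V)/U = (-228 - 1*(-74))/(-52683) = (-228 + 74)*(-1/52683) = -154*(-1/52683) = 154/52683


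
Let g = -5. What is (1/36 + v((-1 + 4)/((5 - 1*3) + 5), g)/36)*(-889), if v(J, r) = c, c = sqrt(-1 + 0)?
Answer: -889/36 - 889*I/36 ≈ -24.694 - 24.694*I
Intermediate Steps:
c = I (c = sqrt(-1) = I ≈ 1.0*I)
v(J, r) = I
(1/36 + v((-1 + 4)/((5 - 1*3) + 5), g)/36)*(-889) = (1/36 + I/36)*(-889) = -889/36 - 889*I/36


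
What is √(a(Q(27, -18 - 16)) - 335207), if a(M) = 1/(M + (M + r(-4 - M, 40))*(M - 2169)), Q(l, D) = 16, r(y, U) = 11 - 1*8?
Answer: 63*I*√141217150282/40891 ≈ 578.97*I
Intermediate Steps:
r(y, U) = 3 (r(y, U) = 11 - 8 = 3)
a(M) = 1/(M + (-2169 + M)*(3 + M)) (a(M) = 1/(M + (M + 3)*(M - 2169)) = 1/(M + (3 + M)*(-2169 + M)) = 1/(M + (-2169 + M)*(3 + M)))
√(a(Q(27, -18 - 16)) - 335207) = √(1/(-6507 + 16² - 2165*16) - 335207) = √(1/(-6507 + 256 - 34640) - 335207) = √(1/(-40891) - 335207) = √(-1/40891 - 335207) = √(-13706949438/40891) = 63*I*√141217150282/40891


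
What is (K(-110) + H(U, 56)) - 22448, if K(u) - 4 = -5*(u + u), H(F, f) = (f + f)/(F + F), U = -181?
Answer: -3863320/181 ≈ -21344.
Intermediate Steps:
H(F, f) = f/F (H(F, f) = (2*f)/((2*F)) = (2*f)*(1/(2*F)) = f/F)
K(u) = 4 - 10*u (K(u) = 4 - 5*(u + u) = 4 - 10*u)
(K(-110) + H(U, 56)) - 22448 = ((4 - 10*(-110)) + 56/(-181)) - 22448 = ((4 + 1100) + 56*(-1/181)) - 22448 = (1104 - 56/181) - 22448 = 199768/181 - 22448 = -3863320/181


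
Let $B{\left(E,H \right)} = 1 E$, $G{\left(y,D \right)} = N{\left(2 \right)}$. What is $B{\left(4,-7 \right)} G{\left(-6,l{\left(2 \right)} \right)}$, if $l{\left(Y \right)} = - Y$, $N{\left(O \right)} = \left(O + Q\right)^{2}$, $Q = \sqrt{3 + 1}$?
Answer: $64$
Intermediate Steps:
$Q = 2$ ($Q = \sqrt{4} = 2$)
$N{\left(O \right)} = \left(2 + O\right)^{2}$ ($N{\left(O \right)} = \left(O + 2\right)^{2} = \left(2 + O\right)^{2}$)
$G{\left(y,D \right)} = 16$ ($G{\left(y,D \right)} = \left(2 + 2\right)^{2} = 4^{2} = 16$)
$B{\left(E,H \right)} = E$
$B{\left(4,-7 \right)} G{\left(-6,l{\left(2 \right)} \right)} = 4 \cdot 16 = 64$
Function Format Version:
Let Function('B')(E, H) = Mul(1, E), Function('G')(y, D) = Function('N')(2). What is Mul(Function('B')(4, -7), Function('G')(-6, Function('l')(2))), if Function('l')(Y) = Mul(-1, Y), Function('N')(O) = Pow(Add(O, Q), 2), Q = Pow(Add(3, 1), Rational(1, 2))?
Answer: 64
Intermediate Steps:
Q = 2 (Q = Pow(4, Rational(1, 2)) = 2)
Function('N')(O) = Pow(Add(2, O), 2) (Function('N')(O) = Pow(Add(O, 2), 2) = Pow(Add(2, O), 2))
Function('G')(y, D) = 16 (Function('G')(y, D) = Pow(Add(2, 2), 2) = Pow(4, 2) = 16)
Function('B')(E, H) = E
Mul(Function('B')(4, -7), Function('G')(-6, Function('l')(2))) = Mul(4, 16) = 64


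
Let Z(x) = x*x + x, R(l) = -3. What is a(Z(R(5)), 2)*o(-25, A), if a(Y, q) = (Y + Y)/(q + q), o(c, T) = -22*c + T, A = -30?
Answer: 1560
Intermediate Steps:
o(c, T) = T - 22*c
Z(x) = x + x² (Z(x) = x² + x = x + x²)
a(Y, q) = Y/q (a(Y, q) = (2*Y)/((2*q)) = (2*Y)*(1/(2*q)) = Y/q)
a(Z(R(5)), 2)*o(-25, A) = (-3*(1 - 3)/2)*(-30 - 22*(-25)) = (-3*(-2)*(½))*(-30 + 550) = (6*(½))*520 = 3*520 = 1560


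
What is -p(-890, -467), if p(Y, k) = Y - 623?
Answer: 1513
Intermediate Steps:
p(Y, k) = -623 + Y
-p(-890, -467) = -(-623 - 890) = -1*(-1513) = 1513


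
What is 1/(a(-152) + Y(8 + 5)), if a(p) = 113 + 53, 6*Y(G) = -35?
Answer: 6/961 ≈ 0.0062435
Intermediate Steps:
Y(G) = -35/6 (Y(G) = (1/6)*(-35) = -35/6)
a(p) = 166
1/(a(-152) + Y(8 + 5)) = 1/(166 - 35/6) = 1/(961/6) = 6/961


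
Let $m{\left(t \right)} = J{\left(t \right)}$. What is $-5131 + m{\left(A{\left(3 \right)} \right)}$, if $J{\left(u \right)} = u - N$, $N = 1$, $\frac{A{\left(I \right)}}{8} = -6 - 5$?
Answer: $-5220$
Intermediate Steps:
$A{\left(I \right)} = -88$ ($A{\left(I \right)} = 8 \left(-6 - 5\right) = 8 \left(-11\right) = -88$)
$J{\left(u \right)} = -1 + u$ ($J{\left(u \right)} = u - 1 = -1 + u$)
$m{\left(t \right)} = -1 + t$
$-5131 + m{\left(A{\left(3 \right)} \right)} = -5131 - 89 = -5220$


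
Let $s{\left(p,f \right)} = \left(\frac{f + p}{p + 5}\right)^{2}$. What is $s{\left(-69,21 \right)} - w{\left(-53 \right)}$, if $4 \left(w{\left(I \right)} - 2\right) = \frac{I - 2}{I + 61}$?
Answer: $\frac{9}{32} \approx 0.28125$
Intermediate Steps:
$s{\left(p,f \right)} = \frac{\left(f + p\right)^{2}}{\left(5 + p\right)^{2}}$ ($s{\left(p,f \right)} = \left(\frac{f + p}{5 + p}\right)^{2} = \frac{\left(f + p\right)^{2}}{\left(5 + p\right)^{2}}$)
$w{\left(I \right)} = 2 + \frac{-2 + I}{4 \left(61 + I\right)}$ ($w{\left(I \right)} = 2 + \frac{\left(I - 2\right) \frac{1}{I + 61}}{4} = 2 + \frac{\left(-2 + I\right) \frac{1}{61 + I}}{4} = 2 + \frac{\frac{1}{61 + I} \left(-2 + I\right)}{4} = 2 + \frac{-2 + I}{4 \left(61 + I\right)}$)
$s{\left(-69,21 \right)} - w{\left(-53 \right)} = \frac{\left(21 - 69\right)^{2}}{\left(5 - 69\right)^{2}} - \frac{9 \left(54 - 53\right)}{4 \left(61 - 53\right)} = \frac{\left(-48\right)^{2}}{4096} - \frac{9}{4} \cdot \frac{1}{8} \cdot 1 = \frac{1}{4096} \cdot 2304 - \frac{9}{4} \cdot \frac{1}{8} \cdot 1 = \frac{9}{16} - \frac{9}{32} = \frac{9}{32}$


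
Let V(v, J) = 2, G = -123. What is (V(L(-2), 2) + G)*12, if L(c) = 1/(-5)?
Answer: -1452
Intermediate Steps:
L(c) = -⅕
(V(L(-2), 2) + G)*12 = (2 - 123)*12 = -121*12 = -1452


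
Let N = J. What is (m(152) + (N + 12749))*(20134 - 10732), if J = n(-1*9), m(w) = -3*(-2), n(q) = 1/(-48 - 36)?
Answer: 1678913573/14 ≈ 1.1992e+8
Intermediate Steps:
n(q) = -1/84 (n(q) = 1/(-84) = -1/84)
m(w) = 6
J = -1/84 ≈ -0.011905
N = -1/84 ≈ -0.011905
(m(152) + (N + 12749))*(20134 - 10732) = (6 + (-1/84 + 12749))*(20134 - 10732) = (6 + 1070915/84)*9402 = (1071419/84)*9402 = 1678913573/14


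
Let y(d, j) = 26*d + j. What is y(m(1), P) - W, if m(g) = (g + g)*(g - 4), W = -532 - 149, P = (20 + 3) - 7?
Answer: 541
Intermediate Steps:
P = 16 (P = 23 - 7 = 16)
W = -681
m(g) = 2*g*(-4 + g) (m(g) = (2*g)*(-4 + g) = 2*g*(-4 + g))
y(d, j) = j + 26*d
y(m(1), P) - W = (16 + 26*(2*1*(-4 + 1))) - 1*(-681) = (16 + 26*(2*1*(-3))) + 681 = (16 + 26*(-6)) + 681 = (16 - 156) + 681 = -140 + 681 = 541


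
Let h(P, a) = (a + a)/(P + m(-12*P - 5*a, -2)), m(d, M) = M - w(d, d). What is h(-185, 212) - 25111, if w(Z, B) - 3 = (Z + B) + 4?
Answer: -31564739/1257 ≈ -25111.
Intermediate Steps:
w(Z, B) = 7 + B + Z (w(Z, B) = 3 + ((Z + B) + 4) = 3 + ((B + Z) + 4) = 3 + (4 + B + Z) = 7 + B + Z)
m(d, M) = -7 + M - 2*d (m(d, M) = M - (7 + d + d) = M - (7 + 2*d) = M + (-7 - 2*d) = -7 + M - 2*d)
h(P, a) = 2*a/(-9 + 10*a + 25*P) (h(P, a) = (a + a)/(P + (-7 - 2 - 2*(-12*P - 5*a))) = (2*a)/(P + (-7 - 2 + (10*a + 24*P))) = (2*a)/(P + (-9 + 10*a + 24*P)) = (2*a)/(-9 + 10*a + 25*P) = 2*a/(-9 + 10*a + 25*P))
h(-185, 212) - 25111 = 2*212/(-9 + 10*212 + 25*(-185)) - 25111 = 2*212/(-9 + 2120 - 4625) - 25111 = 2*212/(-2514) - 25111 = 2*212*(-1/2514) - 25111 = -212/1257 - 25111 = -31564739/1257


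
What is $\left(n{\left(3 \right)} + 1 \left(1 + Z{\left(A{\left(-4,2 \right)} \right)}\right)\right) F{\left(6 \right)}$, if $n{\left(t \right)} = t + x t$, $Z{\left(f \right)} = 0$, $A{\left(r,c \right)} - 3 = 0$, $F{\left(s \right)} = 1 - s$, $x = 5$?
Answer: $-95$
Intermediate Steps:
$A{\left(r,c \right)} = 3$ ($A{\left(r,c \right)} = 3 + 0 = 3$)
$n{\left(t \right)} = 6 t$ ($n{\left(t \right)} = t + 5 t = 6 t$)
$\left(n{\left(3 \right)} + 1 \left(1 + Z{\left(A{\left(-4,2 \right)} \right)}\right)\right) F{\left(6 \right)} = \left(6 \cdot 3 + 1 \left(1 + 0\right)\right) \left(1 - 6\right) = \left(18 + 1 \cdot 1\right) \left(1 - 6\right) = \left(18 + 1\right) \left(-5\right) = 19 \left(-5\right) = -95$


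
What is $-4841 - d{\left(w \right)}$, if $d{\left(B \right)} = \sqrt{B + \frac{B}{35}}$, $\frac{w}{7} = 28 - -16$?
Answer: $-4841 - \frac{12 \sqrt{55}}{5} \approx -4858.8$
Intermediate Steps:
$w = 308$ ($w = 7 \left(28 - -16\right) = 7 \left(28 + 16\right) = 7 \cdot 44 = 308$)
$d{\left(B \right)} = \frac{6 \sqrt{35} \sqrt{B}}{35}$ ($d{\left(B \right)} = \sqrt{B + B \frac{1}{35}} = \sqrt{B + \frac{B}{35}} = \sqrt{\frac{36 B}{35}} = \frac{6 \sqrt{35} \sqrt{B}}{35}$)
$-4841 - d{\left(w \right)} = -4841 - \frac{6 \sqrt{35} \sqrt{308}}{35} = -4841 - \frac{6 \sqrt{35} \cdot 2 \sqrt{77}}{35} = -4841 - \frac{12 \sqrt{55}}{5}$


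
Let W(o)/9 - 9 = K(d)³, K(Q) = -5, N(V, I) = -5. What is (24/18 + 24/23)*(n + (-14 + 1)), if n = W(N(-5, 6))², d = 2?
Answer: 178747372/69 ≈ 2.5905e+6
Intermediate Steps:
W(o) = -1044 (W(o) = 81 + 9*(-5)³ = 81 + 9*(-125) = 81 - 1125 = -1044)
n = 1089936 (n = (-1044)² = 1089936)
(24/18 + 24/23)*(n + (-14 + 1)) = (24/18 + 24/23)*(1089936 + (-14 + 1)) = (24*(1/18) + 24*(1/23))*(1089936 - 13) = (4/3 + 24/23)*1089923 = (164/69)*1089923 = 178747372/69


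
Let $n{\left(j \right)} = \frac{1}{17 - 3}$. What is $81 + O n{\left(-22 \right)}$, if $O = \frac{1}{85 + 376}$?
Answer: $\frac{522775}{6454} \approx 81.0$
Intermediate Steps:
$O = \frac{1}{461} \approx 0.0021692$
$n{\left(j \right)} = \frac{1}{14}$
$81 + O n{\left(-22 \right)} = 81 + \frac{1}{461} \cdot \frac{1}{14} = 81 + \frac{1}{6454} = \frac{522775}{6454}$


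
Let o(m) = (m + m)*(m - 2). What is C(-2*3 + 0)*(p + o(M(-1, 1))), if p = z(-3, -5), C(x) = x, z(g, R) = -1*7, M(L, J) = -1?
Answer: 6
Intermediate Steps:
z(g, R) = -7
p = -7
o(m) = 2*m*(-2 + m) (o(m) = (2*m)*(-2 + m) = 2*m*(-2 + m))
C(-2*3 + 0)*(p + o(M(-1, 1))) = (-2*3 + 0)*(-7 + 2*(-1)*(-2 - 1)) = (-6 + 0)*(-7 + 2*(-1)*(-3)) = -6*(-7 + 6) = -6*(-1) = 6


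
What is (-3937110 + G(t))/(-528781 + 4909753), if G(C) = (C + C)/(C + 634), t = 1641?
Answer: -746410164/830559275 ≈ -0.89868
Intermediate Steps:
G(C) = 2*C/(634 + C) (G(C) = (2*C)/(634 + C) = 2*C/(634 + C))
(-3937110 + G(t))/(-528781 + 4909753) = (-3937110 + 2*1641/(634 + 1641))/(-528781 + 4909753) = (-3937110 + 2*1641/2275)/4380972 = (-3937110 + 2*1641*(1/2275))*(1/4380972) = (-3937110 + 3282/2275)*(1/4380972) = -8956921968/2275*1/4380972 = -746410164/830559275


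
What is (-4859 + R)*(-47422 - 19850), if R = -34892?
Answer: 2674129272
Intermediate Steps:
(-4859 + R)*(-47422 - 19850) = (-4859 - 34892)*(-47422 - 19850) = -39751*(-67272) = 2674129272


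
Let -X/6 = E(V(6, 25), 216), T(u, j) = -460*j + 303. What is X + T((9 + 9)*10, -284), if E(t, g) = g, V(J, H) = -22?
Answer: 129647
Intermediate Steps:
T(u, j) = 303 - 460*j
X = -1296 (X = -6*216 = -1296)
X + T((9 + 9)*10, -284) = -1296 + (303 - 460*(-284)) = -1296 + (303 + 130640) = -1296 + 130943 = 129647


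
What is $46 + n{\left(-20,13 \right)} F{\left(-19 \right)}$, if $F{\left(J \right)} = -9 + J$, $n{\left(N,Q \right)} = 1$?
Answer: $18$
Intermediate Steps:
$46 + n{\left(-20,13 \right)} F{\left(-19 \right)} = 46 + 1 \left(-9 - 19\right) = 46 + 1 \left(-28\right) = 46 - 28 = 18$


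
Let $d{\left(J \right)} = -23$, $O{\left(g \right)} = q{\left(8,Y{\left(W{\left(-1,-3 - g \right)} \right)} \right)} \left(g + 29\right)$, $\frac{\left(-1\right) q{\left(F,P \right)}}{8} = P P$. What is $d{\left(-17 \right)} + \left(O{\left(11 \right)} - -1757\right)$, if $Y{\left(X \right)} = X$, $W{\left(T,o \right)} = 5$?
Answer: $-6266$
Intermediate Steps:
$q{\left(F,P \right)} = - 8 P^{2}$ ($q{\left(F,P \right)} = - 8 P P = - 8 P^{2}$)
$O{\left(g \right)} = -5800 - 200 g$ ($O{\left(g \right)} = - 8 \cdot 5^{2} \left(g + 29\right) = \left(-8\right) 25 \left(29 + g\right) = - 200 \left(29 + g\right) = -5800 - 200 g$)
$d{\left(-17 \right)} + \left(O{\left(11 \right)} - -1757\right) = -23 - 6243 = -6266$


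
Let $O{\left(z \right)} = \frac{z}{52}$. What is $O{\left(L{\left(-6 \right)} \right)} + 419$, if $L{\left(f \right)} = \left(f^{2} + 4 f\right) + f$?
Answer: $\frac{10897}{26} \approx 419.12$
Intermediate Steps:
$L{\left(f \right)} = f^{2} + 5 f$
$O{\left(z \right)} = \frac{z}{52}$ ($O{\left(z \right)} = z \frac{1}{52} = \frac{z}{52}$)
$O{\left(L{\left(-6 \right)} \right)} + 419 = \frac{\left(-6\right) \left(5 - 6\right)}{52} + 419 = \frac{\left(-6\right) \left(-1\right)}{52} + 419 = \frac{1}{52} \cdot 6 + 419 = \frac{3}{26} + 419 = \frac{10897}{26}$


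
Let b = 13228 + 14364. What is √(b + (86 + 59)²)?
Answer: √48617 ≈ 220.49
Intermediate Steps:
b = 27592
√(b + (86 + 59)²) = √(27592 + (86 + 59)²) = √(27592 + 145²) = √(27592 + 21025) = √48617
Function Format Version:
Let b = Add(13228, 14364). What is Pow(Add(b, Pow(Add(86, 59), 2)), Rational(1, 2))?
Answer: Pow(48617, Rational(1, 2)) ≈ 220.49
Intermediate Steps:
b = 27592
Pow(Add(b, Pow(Add(86, 59), 2)), Rational(1, 2)) = Pow(Add(27592, Pow(Add(86, 59), 2)), Rational(1, 2)) = Pow(Add(27592, Pow(145, 2)), Rational(1, 2)) = Pow(Add(27592, 21025), Rational(1, 2)) = Pow(48617, Rational(1, 2))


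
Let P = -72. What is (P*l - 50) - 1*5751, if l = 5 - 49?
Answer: -2633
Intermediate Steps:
l = -44
(P*l - 50) - 1*5751 = (-72*(-44) - 50) - 1*5751 = (3168 - 50) - 5751 = 3118 - 5751 = -2633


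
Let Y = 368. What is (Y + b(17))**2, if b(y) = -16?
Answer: 123904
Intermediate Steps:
(Y + b(17))**2 = (368 - 16)**2 = 352**2 = 123904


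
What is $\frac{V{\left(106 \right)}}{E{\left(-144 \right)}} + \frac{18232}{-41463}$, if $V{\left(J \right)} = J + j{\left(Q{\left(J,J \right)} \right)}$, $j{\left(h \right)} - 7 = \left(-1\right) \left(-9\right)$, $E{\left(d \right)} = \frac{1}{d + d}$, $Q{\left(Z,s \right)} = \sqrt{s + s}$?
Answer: $- \frac{1456862200}{41463} \approx -35136.0$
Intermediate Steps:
$Q{\left(Z,s \right)} = \sqrt{2} \sqrt{s}$ ($Q{\left(Z,s \right)} = \sqrt{2 s} = \sqrt{2} \sqrt{s}$)
$E{\left(d \right)} = \frac{1}{2 d}$
$j{\left(h \right)} = 16$ ($j{\left(h \right)} = 7 - -9 = 7 + 9 = 16$)
$V{\left(J \right)} = 16 + J$ ($V{\left(J \right)} = J + 16 = 16 + J$)
$\frac{V{\left(106 \right)}}{E{\left(-144 \right)}} + \frac{18232}{-41463} = \frac{16 + 106}{\frac{1}{2} \frac{1}{-144}} + \frac{18232}{-41463} = \frac{122}{\frac{1}{2} \left(- \frac{1}{144}\right)} + 18232 \left(- \frac{1}{41463}\right) = \frac{122}{- \frac{1}{288}} - \frac{18232}{41463} = 122 \left(-288\right) - \frac{18232}{41463} = -35136 - \frac{18232}{41463} = - \frac{1456862200}{41463}$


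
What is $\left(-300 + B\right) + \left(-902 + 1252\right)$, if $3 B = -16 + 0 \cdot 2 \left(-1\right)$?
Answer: $\frac{134}{3} \approx 44.667$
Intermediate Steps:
$B = - \frac{16}{3}$ ($B = \frac{-16 + 0 \cdot 2 \left(-1\right)}{3} = \frac{-16 + 0 \left(-2\right)}{3} = \frac{-16 + 0}{3} = \frac{1}{3} \left(-16\right) = - \frac{16}{3} \approx -5.3333$)
$\left(-300 + B\right) + \left(-902 + 1252\right) = \left(-300 - \frac{16}{3}\right) + \left(-902 + 1252\right) = - \frac{916}{3} + 350 = \frac{134}{3}$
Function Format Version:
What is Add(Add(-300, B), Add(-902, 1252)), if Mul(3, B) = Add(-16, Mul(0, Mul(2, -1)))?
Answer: Rational(134, 3) ≈ 44.667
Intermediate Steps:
B = Rational(-16, 3) (B = Mul(Rational(1, 3), Add(-16, Mul(0, Mul(2, -1)))) = Mul(Rational(1, 3), Add(-16, Mul(0, -2))) = Mul(Rational(1, 3), Add(-16, 0)) = Mul(Rational(1, 3), -16) = Rational(-16, 3) ≈ -5.3333)
Add(Add(-300, B), Add(-902, 1252)) = Add(Add(-300, Rational(-16, 3)), Add(-902, 1252)) = Add(Rational(-916, 3), 350) = Rational(134, 3)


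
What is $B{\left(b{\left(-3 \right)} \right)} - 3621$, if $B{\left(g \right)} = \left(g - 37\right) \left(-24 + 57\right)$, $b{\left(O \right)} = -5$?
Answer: $-5007$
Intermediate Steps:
$B{\left(g \right)} = -1221 + 33 g$ ($B{\left(g \right)} = \left(-37 + g\right) 33 = -1221 + 33 g$)
$B{\left(b{\left(-3 \right)} \right)} - 3621 = \left(-1221 + 33 \left(-5\right)\right) - 3621 = \left(-1221 - 165\right) - 3621 = -1386 - 3621 = -5007$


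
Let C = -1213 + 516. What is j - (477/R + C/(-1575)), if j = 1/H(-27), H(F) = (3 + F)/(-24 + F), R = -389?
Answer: 14256611/4901400 ≈ 2.9087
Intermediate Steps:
H(F) = (3 + F)/(-24 + F)
C = -697
j = 17/8 (j = 1/((3 - 27)/(-24 - 27)) = 1/(-24/(-51)) = 1/(-1/51*(-24)) = 1/(8/17) = 17/8 ≈ 2.1250)
j - (477/R + C/(-1575)) = 17/8 - (477/(-389) - 697/(-1575)) = 17/8 - (477*(-1/389) - 697*(-1/1575)) = 17/8 - (-477/389 + 697/1575) = 17/8 - 1*(-480142/612675) = 17/8 + 480142/612675 = 14256611/4901400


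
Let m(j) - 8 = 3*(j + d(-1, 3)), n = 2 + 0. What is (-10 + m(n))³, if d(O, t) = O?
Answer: 1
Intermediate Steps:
n = 2
m(j) = 5 + 3*j (m(j) = 8 + 3*(j - 1) = 8 + 3*(-1 + j) = 8 + (-3 + 3*j) = 5 + 3*j)
(-10 + m(n))³ = (-10 + (5 + 3*2))³ = (-10 + (5 + 6))³ = (-10 + 11)³ = 1³ = 1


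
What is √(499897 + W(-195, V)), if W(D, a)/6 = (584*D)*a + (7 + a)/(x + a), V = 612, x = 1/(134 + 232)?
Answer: I*√20955572534310676955/223993 ≈ 20437.0*I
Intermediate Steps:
x = 1/366 ≈ 0.0027322
W(D, a) = 6*(7 + a)/(1/366 + a) + 3504*D*a (W(D, a) = 6*((584*D)*a + (7 + a)/(1/366 + a)) = 6*(584*D*a + (7 + a)/(1/366 + a)) = 6*((7 + a)/(1/366 + a) + 584*D*a) = 6*(7 + a)/(1/366 + a) + 3504*D*a)
√(499897 + W(-195, V)) = √(499897 + 12*(1281 + 183*612 + 292*(-195)*612 + 106872*(-195)*612²)/(1 + 366*612)) = √(499897 + 12*(1281 + 111996 - 34847280 + 106872*(-195)*374544)/(1 + 223992)) = √(499897 + 12*(1281 + 111996 - 34847280 - 7805511941760)/223993) = √(499897 + 12*(1/223993)*(-7805546675763)) = √(499897 - 93666560109156/223993) = √(-93554586680435/223993) = I*√20955572534310676955/223993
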